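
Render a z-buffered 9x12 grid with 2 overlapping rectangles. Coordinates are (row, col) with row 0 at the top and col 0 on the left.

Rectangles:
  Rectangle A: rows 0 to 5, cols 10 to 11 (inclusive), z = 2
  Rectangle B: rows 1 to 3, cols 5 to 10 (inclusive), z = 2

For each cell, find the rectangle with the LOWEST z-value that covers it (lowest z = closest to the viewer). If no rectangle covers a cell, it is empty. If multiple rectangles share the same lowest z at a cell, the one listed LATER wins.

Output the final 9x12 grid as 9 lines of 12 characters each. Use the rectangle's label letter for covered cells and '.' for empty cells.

..........AA
.....BBBBBBA
.....BBBBBBA
.....BBBBBBA
..........AA
..........AA
............
............
............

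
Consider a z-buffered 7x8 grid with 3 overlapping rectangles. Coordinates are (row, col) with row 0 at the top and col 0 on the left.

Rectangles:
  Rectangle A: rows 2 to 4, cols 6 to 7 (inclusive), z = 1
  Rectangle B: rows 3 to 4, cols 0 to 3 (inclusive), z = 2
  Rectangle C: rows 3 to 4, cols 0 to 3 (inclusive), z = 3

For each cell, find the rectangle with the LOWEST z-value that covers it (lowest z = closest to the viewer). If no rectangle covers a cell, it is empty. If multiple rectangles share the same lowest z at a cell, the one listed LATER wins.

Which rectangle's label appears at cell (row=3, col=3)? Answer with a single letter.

Answer: B

Derivation:
Check cell (3,3):
  A: rows 2-4 cols 6-7 -> outside (col miss)
  B: rows 3-4 cols 0-3 z=2 -> covers; best now B (z=2)
  C: rows 3-4 cols 0-3 z=3 -> covers; best now B (z=2)
Winner: B at z=2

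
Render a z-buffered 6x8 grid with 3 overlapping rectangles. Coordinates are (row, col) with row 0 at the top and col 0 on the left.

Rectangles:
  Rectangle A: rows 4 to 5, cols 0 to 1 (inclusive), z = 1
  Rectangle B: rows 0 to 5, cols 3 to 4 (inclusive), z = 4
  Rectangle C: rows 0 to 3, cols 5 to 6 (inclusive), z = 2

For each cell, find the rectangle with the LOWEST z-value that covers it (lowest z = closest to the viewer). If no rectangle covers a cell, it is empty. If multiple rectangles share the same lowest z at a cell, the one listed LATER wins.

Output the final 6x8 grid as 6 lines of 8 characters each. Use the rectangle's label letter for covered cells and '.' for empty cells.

...BBCC.
...BBCC.
...BBCC.
...BBCC.
AA.BB...
AA.BB...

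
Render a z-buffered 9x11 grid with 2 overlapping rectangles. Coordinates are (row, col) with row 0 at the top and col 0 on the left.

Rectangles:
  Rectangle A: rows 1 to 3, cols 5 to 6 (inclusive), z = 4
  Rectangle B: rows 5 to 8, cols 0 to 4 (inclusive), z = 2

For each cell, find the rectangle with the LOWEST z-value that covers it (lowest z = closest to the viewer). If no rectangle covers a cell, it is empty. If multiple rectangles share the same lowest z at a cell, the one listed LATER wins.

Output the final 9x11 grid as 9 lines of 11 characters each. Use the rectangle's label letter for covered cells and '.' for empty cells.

...........
.....AA....
.....AA....
.....AA....
...........
BBBBB......
BBBBB......
BBBBB......
BBBBB......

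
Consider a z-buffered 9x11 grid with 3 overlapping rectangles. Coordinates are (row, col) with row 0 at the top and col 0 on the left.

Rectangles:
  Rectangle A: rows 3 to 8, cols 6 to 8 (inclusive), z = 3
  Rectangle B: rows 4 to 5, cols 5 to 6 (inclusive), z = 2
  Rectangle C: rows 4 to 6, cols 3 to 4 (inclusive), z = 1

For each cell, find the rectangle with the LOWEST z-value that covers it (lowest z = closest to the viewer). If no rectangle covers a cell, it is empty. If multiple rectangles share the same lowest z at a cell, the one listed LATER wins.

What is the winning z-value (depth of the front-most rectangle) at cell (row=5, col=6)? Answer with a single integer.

Check cell (5,6):
  A: rows 3-8 cols 6-8 z=3 -> covers; best now A (z=3)
  B: rows 4-5 cols 5-6 z=2 -> covers; best now B (z=2)
  C: rows 4-6 cols 3-4 -> outside (col miss)
Winner: B at z=2

Answer: 2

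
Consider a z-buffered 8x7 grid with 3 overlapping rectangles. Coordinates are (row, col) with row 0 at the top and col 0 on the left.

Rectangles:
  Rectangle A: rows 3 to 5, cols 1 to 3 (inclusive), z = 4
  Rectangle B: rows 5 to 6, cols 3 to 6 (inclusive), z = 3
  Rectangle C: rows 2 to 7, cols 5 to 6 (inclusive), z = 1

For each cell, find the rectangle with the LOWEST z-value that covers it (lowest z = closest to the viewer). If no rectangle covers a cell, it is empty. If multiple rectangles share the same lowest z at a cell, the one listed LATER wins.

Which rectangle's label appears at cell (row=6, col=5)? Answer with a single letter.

Answer: C

Derivation:
Check cell (6,5):
  A: rows 3-5 cols 1-3 -> outside (row miss)
  B: rows 5-6 cols 3-6 z=3 -> covers; best now B (z=3)
  C: rows 2-7 cols 5-6 z=1 -> covers; best now C (z=1)
Winner: C at z=1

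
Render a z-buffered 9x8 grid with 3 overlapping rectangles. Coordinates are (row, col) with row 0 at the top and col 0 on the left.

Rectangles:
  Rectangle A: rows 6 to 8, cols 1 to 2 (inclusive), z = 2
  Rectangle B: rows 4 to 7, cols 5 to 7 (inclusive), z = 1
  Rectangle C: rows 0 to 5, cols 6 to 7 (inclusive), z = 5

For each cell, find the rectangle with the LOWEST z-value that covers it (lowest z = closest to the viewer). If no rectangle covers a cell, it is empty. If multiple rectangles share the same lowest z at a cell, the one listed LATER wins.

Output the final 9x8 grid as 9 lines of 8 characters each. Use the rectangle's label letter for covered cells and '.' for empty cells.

......CC
......CC
......CC
......CC
.....BBB
.....BBB
.AA..BBB
.AA..BBB
.AA.....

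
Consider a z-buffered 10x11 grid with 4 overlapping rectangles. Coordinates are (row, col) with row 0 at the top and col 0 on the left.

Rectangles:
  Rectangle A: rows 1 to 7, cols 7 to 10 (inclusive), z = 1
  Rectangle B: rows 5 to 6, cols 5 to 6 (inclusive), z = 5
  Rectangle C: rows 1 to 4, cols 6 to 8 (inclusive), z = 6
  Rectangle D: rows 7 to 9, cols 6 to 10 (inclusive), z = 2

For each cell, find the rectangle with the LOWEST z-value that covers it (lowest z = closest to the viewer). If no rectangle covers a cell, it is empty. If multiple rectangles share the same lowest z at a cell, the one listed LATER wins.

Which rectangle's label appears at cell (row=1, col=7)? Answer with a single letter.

Check cell (1,7):
  A: rows 1-7 cols 7-10 z=1 -> covers; best now A (z=1)
  B: rows 5-6 cols 5-6 -> outside (row miss)
  C: rows 1-4 cols 6-8 z=6 -> covers; best now A (z=1)
  D: rows 7-9 cols 6-10 -> outside (row miss)
Winner: A at z=1

Answer: A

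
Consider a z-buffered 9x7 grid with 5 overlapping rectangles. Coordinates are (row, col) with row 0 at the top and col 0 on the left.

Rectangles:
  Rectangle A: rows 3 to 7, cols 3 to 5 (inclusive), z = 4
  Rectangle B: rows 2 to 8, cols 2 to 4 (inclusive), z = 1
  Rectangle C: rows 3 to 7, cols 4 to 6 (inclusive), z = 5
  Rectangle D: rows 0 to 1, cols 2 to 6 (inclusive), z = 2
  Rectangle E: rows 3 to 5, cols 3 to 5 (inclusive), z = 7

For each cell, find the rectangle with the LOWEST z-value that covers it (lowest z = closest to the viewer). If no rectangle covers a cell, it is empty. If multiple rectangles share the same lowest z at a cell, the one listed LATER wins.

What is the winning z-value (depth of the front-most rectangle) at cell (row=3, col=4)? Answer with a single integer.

Answer: 1

Derivation:
Check cell (3,4):
  A: rows 3-7 cols 3-5 z=4 -> covers; best now A (z=4)
  B: rows 2-8 cols 2-4 z=1 -> covers; best now B (z=1)
  C: rows 3-7 cols 4-6 z=5 -> covers; best now B (z=1)
  D: rows 0-1 cols 2-6 -> outside (row miss)
  E: rows 3-5 cols 3-5 z=7 -> covers; best now B (z=1)
Winner: B at z=1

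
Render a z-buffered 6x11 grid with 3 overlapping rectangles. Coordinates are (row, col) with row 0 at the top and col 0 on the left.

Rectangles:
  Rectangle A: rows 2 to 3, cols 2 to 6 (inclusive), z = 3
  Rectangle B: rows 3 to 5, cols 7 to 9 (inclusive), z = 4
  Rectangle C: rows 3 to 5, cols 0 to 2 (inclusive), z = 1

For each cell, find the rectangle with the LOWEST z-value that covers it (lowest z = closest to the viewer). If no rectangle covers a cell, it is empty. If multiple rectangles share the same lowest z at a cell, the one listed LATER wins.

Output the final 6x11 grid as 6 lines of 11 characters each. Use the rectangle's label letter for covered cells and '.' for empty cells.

...........
...........
..AAAAA....
CCCAAAABBB.
CCC....BBB.
CCC....BBB.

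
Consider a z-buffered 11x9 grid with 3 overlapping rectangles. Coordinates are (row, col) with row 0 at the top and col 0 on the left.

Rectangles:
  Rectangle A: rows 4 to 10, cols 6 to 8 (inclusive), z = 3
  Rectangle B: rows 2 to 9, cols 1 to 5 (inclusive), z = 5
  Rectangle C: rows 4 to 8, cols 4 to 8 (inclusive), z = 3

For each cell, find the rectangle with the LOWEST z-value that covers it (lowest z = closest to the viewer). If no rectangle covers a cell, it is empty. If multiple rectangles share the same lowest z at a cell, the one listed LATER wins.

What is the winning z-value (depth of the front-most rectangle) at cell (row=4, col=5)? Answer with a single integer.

Check cell (4,5):
  A: rows 4-10 cols 6-8 -> outside (col miss)
  B: rows 2-9 cols 1-5 z=5 -> covers; best now B (z=5)
  C: rows 4-8 cols 4-8 z=3 -> covers; best now C (z=3)
Winner: C at z=3

Answer: 3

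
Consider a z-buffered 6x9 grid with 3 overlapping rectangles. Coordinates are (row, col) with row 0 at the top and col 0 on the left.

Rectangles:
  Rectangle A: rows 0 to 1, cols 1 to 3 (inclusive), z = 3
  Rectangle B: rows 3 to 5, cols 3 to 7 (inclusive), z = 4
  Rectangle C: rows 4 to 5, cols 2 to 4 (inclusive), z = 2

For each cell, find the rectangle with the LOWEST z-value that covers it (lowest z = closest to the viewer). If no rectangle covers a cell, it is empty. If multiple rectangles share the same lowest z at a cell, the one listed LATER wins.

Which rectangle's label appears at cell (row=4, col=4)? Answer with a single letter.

Answer: C

Derivation:
Check cell (4,4):
  A: rows 0-1 cols 1-3 -> outside (row miss)
  B: rows 3-5 cols 3-7 z=4 -> covers; best now B (z=4)
  C: rows 4-5 cols 2-4 z=2 -> covers; best now C (z=2)
Winner: C at z=2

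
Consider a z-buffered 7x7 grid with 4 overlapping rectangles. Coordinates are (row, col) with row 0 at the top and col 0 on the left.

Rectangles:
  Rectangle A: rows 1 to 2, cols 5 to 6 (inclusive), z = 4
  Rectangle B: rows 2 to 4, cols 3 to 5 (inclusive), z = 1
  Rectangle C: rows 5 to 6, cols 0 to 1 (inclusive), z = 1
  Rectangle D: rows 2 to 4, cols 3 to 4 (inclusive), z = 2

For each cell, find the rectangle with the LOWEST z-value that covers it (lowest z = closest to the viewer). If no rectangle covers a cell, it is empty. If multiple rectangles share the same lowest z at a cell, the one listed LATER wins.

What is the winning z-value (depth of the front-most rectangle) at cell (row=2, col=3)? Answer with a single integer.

Answer: 1

Derivation:
Check cell (2,3):
  A: rows 1-2 cols 5-6 -> outside (col miss)
  B: rows 2-4 cols 3-5 z=1 -> covers; best now B (z=1)
  C: rows 5-6 cols 0-1 -> outside (row miss)
  D: rows 2-4 cols 3-4 z=2 -> covers; best now B (z=1)
Winner: B at z=1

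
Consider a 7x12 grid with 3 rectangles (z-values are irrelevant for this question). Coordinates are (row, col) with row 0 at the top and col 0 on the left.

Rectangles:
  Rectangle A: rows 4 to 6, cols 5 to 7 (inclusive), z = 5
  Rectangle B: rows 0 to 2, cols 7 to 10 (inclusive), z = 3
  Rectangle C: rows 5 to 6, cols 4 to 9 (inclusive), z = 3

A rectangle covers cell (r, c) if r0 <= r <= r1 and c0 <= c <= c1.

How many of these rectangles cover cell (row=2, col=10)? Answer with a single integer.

Answer: 1

Derivation:
Check cell (2,10):
  A: rows 4-6 cols 5-7 -> outside (row miss)
  B: rows 0-2 cols 7-10 -> covers
  C: rows 5-6 cols 4-9 -> outside (row miss)
Count covering = 1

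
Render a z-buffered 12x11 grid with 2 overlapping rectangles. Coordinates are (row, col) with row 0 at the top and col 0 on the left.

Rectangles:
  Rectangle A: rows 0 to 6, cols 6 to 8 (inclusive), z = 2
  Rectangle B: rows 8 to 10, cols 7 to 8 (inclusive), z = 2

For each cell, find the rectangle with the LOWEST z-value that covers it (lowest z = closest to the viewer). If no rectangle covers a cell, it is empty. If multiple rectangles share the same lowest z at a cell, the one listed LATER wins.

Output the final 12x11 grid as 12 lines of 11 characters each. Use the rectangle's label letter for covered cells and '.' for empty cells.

......AAA..
......AAA..
......AAA..
......AAA..
......AAA..
......AAA..
......AAA..
...........
.......BB..
.......BB..
.......BB..
...........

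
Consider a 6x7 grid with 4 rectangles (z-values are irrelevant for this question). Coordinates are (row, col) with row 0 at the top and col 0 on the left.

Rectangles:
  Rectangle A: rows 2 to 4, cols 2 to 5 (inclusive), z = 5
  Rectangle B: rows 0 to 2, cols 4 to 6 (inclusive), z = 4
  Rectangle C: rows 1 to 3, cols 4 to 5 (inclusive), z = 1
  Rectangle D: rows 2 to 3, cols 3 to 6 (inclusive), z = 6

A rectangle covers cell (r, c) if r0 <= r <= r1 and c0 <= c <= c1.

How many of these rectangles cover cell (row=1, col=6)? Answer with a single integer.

Answer: 1

Derivation:
Check cell (1,6):
  A: rows 2-4 cols 2-5 -> outside (row miss)
  B: rows 0-2 cols 4-6 -> covers
  C: rows 1-3 cols 4-5 -> outside (col miss)
  D: rows 2-3 cols 3-6 -> outside (row miss)
Count covering = 1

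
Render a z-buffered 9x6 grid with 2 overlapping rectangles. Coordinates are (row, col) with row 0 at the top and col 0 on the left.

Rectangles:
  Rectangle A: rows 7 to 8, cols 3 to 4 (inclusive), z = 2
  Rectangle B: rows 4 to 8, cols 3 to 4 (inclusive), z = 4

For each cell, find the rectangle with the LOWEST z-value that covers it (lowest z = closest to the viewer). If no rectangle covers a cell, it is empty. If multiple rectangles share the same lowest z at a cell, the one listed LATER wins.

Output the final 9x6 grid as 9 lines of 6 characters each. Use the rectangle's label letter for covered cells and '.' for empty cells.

......
......
......
......
...BB.
...BB.
...BB.
...AA.
...AA.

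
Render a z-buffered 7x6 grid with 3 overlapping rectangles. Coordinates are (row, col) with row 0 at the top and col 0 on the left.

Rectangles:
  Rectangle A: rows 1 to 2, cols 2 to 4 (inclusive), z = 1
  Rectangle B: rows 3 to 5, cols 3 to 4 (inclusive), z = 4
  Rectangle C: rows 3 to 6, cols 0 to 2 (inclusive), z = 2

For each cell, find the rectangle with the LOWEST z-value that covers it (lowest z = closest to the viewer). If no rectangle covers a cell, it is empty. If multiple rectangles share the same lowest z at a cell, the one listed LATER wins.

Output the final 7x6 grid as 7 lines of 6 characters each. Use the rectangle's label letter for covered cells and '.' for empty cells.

......
..AAA.
..AAA.
CCCBB.
CCCBB.
CCCBB.
CCC...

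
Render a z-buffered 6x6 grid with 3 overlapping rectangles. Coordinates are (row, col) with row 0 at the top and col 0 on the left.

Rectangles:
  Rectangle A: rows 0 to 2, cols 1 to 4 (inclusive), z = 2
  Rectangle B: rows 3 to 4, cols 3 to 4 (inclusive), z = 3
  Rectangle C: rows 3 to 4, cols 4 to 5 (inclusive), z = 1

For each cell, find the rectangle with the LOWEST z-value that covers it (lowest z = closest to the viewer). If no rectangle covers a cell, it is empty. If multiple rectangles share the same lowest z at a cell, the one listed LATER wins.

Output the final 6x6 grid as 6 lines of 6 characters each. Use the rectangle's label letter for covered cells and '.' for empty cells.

.AAAA.
.AAAA.
.AAAA.
...BCC
...BCC
......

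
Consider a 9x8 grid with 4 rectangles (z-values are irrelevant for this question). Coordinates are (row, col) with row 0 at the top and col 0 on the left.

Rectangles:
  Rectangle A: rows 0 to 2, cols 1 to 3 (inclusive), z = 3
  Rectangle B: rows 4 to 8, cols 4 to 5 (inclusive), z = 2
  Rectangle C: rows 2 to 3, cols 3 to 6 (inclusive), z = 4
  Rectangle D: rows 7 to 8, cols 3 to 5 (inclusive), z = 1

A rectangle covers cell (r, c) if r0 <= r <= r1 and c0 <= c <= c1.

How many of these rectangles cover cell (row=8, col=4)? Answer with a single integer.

Check cell (8,4):
  A: rows 0-2 cols 1-3 -> outside (row miss)
  B: rows 4-8 cols 4-5 -> covers
  C: rows 2-3 cols 3-6 -> outside (row miss)
  D: rows 7-8 cols 3-5 -> covers
Count covering = 2

Answer: 2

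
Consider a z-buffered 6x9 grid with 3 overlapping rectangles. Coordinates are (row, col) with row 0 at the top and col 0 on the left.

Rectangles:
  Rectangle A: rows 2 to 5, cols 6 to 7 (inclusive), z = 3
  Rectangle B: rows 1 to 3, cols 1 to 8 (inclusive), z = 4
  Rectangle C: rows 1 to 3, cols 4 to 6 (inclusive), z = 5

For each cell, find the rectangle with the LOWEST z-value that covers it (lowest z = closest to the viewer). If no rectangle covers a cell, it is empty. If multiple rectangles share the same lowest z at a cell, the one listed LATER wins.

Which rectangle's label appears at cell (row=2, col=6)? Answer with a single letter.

Check cell (2,6):
  A: rows 2-5 cols 6-7 z=3 -> covers; best now A (z=3)
  B: rows 1-3 cols 1-8 z=4 -> covers; best now A (z=3)
  C: rows 1-3 cols 4-6 z=5 -> covers; best now A (z=3)
Winner: A at z=3

Answer: A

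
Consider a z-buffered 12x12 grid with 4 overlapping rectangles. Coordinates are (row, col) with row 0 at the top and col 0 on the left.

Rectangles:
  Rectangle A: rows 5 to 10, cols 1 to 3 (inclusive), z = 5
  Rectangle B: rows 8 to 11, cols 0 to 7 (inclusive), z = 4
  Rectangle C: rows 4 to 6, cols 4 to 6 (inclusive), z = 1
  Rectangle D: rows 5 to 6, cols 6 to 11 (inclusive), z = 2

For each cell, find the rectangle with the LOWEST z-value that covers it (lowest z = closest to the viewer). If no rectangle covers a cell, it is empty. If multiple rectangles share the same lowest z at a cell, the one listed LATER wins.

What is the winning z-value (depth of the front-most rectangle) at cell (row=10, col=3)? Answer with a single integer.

Answer: 4

Derivation:
Check cell (10,3):
  A: rows 5-10 cols 1-3 z=5 -> covers; best now A (z=5)
  B: rows 8-11 cols 0-7 z=4 -> covers; best now B (z=4)
  C: rows 4-6 cols 4-6 -> outside (row miss)
  D: rows 5-6 cols 6-11 -> outside (row miss)
Winner: B at z=4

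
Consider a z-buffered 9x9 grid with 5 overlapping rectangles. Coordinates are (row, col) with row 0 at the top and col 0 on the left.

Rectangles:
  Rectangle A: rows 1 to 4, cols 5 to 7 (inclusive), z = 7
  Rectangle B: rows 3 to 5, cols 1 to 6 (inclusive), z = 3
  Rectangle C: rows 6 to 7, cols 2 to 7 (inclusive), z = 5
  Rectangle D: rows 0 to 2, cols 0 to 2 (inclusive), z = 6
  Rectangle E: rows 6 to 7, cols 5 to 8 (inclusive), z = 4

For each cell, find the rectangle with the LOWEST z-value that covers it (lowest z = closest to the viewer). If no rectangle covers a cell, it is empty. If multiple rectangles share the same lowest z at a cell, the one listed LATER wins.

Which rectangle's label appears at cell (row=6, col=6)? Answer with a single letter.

Check cell (6,6):
  A: rows 1-4 cols 5-7 -> outside (row miss)
  B: rows 3-5 cols 1-6 -> outside (row miss)
  C: rows 6-7 cols 2-7 z=5 -> covers; best now C (z=5)
  D: rows 0-2 cols 0-2 -> outside (row miss)
  E: rows 6-7 cols 5-8 z=4 -> covers; best now E (z=4)
Winner: E at z=4

Answer: E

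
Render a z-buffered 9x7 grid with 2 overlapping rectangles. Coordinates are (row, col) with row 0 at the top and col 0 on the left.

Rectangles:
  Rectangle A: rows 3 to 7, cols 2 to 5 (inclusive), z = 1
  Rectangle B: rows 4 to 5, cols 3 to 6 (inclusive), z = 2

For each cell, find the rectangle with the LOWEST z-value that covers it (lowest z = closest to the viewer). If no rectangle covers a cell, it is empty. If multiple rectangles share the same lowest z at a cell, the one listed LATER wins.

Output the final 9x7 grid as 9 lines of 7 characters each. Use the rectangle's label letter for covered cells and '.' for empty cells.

.......
.......
.......
..AAAA.
..AAAAB
..AAAAB
..AAAA.
..AAAA.
.......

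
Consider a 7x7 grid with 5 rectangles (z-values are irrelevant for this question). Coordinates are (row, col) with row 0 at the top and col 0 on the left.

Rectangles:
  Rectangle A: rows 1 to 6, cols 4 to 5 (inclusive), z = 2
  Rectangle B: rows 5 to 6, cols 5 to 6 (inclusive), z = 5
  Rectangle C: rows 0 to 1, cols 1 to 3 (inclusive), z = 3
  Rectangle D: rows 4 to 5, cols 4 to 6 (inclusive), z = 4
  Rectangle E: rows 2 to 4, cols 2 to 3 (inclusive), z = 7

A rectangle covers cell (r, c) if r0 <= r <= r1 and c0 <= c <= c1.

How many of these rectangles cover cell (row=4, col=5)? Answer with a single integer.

Check cell (4,5):
  A: rows 1-6 cols 4-5 -> covers
  B: rows 5-6 cols 5-6 -> outside (row miss)
  C: rows 0-1 cols 1-3 -> outside (row miss)
  D: rows 4-5 cols 4-6 -> covers
  E: rows 2-4 cols 2-3 -> outside (col miss)
Count covering = 2

Answer: 2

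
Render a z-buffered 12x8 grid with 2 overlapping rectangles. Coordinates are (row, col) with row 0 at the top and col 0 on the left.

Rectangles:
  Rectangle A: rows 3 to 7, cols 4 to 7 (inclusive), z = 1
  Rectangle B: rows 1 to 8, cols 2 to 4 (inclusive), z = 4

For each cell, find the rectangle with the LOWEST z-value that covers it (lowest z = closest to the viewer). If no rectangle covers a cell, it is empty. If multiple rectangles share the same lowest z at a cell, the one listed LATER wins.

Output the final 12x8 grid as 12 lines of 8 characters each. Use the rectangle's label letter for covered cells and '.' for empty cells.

........
..BBB...
..BBB...
..BBAAAA
..BBAAAA
..BBAAAA
..BBAAAA
..BBAAAA
..BBB...
........
........
........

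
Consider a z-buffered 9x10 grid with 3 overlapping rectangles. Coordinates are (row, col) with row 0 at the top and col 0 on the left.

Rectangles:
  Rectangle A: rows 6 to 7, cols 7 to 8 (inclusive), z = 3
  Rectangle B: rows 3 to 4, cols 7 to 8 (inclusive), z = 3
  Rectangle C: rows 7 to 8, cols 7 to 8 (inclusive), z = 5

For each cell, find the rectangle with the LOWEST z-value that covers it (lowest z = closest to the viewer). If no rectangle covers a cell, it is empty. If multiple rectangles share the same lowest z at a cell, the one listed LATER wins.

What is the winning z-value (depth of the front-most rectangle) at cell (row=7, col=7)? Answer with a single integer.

Answer: 3

Derivation:
Check cell (7,7):
  A: rows 6-7 cols 7-8 z=3 -> covers; best now A (z=3)
  B: rows 3-4 cols 7-8 -> outside (row miss)
  C: rows 7-8 cols 7-8 z=5 -> covers; best now A (z=3)
Winner: A at z=3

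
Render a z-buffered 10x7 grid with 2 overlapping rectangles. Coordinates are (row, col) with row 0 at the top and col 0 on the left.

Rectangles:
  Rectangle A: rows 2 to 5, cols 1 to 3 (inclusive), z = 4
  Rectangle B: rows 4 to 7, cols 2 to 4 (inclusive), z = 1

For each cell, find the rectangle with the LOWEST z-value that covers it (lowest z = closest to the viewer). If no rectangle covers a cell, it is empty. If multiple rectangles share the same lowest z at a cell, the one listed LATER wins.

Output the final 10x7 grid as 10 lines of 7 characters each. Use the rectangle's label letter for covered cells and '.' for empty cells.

.......
.......
.AAA...
.AAA...
.ABBB..
.ABBB..
..BBB..
..BBB..
.......
.......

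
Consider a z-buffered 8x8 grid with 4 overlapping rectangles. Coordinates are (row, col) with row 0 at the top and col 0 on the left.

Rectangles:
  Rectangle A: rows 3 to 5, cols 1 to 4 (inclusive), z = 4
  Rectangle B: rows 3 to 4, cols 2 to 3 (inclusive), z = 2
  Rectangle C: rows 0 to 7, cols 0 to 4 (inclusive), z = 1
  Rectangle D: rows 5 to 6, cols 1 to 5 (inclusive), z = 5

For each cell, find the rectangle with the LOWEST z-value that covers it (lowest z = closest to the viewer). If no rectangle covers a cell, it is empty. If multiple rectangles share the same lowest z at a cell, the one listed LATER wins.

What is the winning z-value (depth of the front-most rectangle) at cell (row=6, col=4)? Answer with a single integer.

Check cell (6,4):
  A: rows 3-5 cols 1-4 -> outside (row miss)
  B: rows 3-4 cols 2-3 -> outside (row miss)
  C: rows 0-7 cols 0-4 z=1 -> covers; best now C (z=1)
  D: rows 5-6 cols 1-5 z=5 -> covers; best now C (z=1)
Winner: C at z=1

Answer: 1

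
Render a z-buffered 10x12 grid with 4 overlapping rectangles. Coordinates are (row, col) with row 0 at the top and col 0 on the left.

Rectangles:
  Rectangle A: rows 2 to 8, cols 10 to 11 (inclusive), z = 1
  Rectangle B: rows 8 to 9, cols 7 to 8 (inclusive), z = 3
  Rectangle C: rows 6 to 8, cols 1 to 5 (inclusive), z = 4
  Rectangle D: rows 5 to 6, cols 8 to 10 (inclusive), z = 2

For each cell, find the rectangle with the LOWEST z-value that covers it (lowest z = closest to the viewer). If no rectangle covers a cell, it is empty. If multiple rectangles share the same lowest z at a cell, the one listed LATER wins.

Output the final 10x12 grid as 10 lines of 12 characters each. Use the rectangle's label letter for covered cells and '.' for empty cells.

............
............
..........AA
..........AA
..........AA
........DDAA
.CCCCC..DDAA
.CCCCC....AA
.CCCCC.BB.AA
.......BB...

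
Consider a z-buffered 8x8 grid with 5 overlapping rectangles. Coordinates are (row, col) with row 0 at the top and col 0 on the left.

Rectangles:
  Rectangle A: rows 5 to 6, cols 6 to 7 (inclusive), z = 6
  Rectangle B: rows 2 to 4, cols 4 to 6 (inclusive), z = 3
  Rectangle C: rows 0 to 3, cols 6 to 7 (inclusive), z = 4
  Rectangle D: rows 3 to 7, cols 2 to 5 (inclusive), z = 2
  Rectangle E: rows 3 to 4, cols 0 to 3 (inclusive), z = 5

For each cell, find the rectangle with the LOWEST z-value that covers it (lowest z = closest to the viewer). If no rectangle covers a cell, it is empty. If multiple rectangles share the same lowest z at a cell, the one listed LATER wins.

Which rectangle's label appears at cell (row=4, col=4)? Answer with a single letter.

Answer: D

Derivation:
Check cell (4,4):
  A: rows 5-6 cols 6-7 -> outside (row miss)
  B: rows 2-4 cols 4-6 z=3 -> covers; best now B (z=3)
  C: rows 0-3 cols 6-7 -> outside (row miss)
  D: rows 3-7 cols 2-5 z=2 -> covers; best now D (z=2)
  E: rows 3-4 cols 0-3 -> outside (col miss)
Winner: D at z=2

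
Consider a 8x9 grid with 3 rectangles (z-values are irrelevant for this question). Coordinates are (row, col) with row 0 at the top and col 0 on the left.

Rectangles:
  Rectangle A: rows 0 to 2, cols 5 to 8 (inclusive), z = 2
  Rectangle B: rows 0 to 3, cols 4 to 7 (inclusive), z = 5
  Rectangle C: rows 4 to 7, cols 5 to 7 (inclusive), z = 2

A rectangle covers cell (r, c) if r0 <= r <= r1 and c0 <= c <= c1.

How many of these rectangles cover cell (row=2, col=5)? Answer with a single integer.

Answer: 2

Derivation:
Check cell (2,5):
  A: rows 0-2 cols 5-8 -> covers
  B: rows 0-3 cols 4-7 -> covers
  C: rows 4-7 cols 5-7 -> outside (row miss)
Count covering = 2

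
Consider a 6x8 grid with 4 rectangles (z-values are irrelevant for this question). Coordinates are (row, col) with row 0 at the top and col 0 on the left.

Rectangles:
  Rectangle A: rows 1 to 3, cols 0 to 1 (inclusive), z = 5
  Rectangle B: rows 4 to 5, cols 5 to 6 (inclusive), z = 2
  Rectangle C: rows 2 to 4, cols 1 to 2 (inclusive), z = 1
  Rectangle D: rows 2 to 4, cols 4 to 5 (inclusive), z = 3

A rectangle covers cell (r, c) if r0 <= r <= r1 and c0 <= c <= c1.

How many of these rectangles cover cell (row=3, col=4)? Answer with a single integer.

Check cell (3,4):
  A: rows 1-3 cols 0-1 -> outside (col miss)
  B: rows 4-5 cols 5-6 -> outside (row miss)
  C: rows 2-4 cols 1-2 -> outside (col miss)
  D: rows 2-4 cols 4-5 -> covers
Count covering = 1

Answer: 1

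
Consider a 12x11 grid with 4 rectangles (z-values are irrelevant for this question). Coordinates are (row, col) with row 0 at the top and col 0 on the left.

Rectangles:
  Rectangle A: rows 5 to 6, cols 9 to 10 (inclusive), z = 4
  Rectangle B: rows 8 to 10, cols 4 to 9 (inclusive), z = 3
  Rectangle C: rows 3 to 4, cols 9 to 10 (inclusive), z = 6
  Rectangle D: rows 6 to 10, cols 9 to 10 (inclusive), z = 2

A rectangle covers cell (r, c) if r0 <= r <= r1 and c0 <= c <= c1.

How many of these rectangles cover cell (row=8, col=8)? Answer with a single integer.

Check cell (8,8):
  A: rows 5-6 cols 9-10 -> outside (row miss)
  B: rows 8-10 cols 4-9 -> covers
  C: rows 3-4 cols 9-10 -> outside (row miss)
  D: rows 6-10 cols 9-10 -> outside (col miss)
Count covering = 1

Answer: 1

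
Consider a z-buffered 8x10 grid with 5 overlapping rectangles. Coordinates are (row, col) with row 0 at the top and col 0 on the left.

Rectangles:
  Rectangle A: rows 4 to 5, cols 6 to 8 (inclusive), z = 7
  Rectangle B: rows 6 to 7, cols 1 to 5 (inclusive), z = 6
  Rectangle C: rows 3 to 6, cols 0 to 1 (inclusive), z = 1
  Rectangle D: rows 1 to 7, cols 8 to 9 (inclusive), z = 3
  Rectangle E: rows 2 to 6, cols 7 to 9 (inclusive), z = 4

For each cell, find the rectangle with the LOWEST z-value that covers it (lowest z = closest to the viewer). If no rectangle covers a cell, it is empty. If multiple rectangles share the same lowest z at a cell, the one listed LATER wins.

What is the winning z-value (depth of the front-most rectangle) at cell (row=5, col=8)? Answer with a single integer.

Check cell (5,8):
  A: rows 4-5 cols 6-8 z=7 -> covers; best now A (z=7)
  B: rows 6-7 cols 1-5 -> outside (row miss)
  C: rows 3-6 cols 0-1 -> outside (col miss)
  D: rows 1-7 cols 8-9 z=3 -> covers; best now D (z=3)
  E: rows 2-6 cols 7-9 z=4 -> covers; best now D (z=3)
Winner: D at z=3

Answer: 3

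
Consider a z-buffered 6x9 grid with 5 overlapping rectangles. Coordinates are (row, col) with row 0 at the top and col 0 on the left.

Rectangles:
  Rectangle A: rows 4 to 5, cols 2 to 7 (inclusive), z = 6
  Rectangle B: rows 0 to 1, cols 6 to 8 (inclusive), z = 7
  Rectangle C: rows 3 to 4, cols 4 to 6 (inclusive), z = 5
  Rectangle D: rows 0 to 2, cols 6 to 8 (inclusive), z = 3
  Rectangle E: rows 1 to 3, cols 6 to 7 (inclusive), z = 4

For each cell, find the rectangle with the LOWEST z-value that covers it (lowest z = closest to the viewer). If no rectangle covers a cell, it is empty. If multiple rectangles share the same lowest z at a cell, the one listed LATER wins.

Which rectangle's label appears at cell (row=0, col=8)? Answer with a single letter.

Check cell (0,8):
  A: rows 4-5 cols 2-7 -> outside (row miss)
  B: rows 0-1 cols 6-8 z=7 -> covers; best now B (z=7)
  C: rows 3-4 cols 4-6 -> outside (row miss)
  D: rows 0-2 cols 6-8 z=3 -> covers; best now D (z=3)
  E: rows 1-3 cols 6-7 -> outside (row miss)
Winner: D at z=3

Answer: D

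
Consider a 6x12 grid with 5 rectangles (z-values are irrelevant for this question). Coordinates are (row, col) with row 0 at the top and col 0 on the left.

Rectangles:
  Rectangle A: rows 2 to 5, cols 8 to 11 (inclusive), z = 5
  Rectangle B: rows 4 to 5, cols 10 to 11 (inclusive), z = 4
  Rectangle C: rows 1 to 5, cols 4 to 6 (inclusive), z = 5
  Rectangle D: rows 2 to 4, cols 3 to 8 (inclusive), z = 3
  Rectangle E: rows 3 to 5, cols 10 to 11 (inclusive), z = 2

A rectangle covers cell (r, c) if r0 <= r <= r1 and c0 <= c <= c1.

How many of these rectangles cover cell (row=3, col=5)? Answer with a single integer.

Check cell (3,5):
  A: rows 2-5 cols 8-11 -> outside (col miss)
  B: rows 4-5 cols 10-11 -> outside (row miss)
  C: rows 1-5 cols 4-6 -> covers
  D: rows 2-4 cols 3-8 -> covers
  E: rows 3-5 cols 10-11 -> outside (col miss)
Count covering = 2

Answer: 2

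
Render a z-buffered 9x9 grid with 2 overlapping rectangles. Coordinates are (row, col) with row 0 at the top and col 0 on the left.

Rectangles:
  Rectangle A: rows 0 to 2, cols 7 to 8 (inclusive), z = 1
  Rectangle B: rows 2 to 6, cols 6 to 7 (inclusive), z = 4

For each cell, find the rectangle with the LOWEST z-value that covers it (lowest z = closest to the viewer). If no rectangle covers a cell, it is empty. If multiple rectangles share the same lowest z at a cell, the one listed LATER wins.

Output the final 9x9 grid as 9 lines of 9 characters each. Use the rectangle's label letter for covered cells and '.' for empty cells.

.......AA
.......AA
......BAA
......BB.
......BB.
......BB.
......BB.
.........
.........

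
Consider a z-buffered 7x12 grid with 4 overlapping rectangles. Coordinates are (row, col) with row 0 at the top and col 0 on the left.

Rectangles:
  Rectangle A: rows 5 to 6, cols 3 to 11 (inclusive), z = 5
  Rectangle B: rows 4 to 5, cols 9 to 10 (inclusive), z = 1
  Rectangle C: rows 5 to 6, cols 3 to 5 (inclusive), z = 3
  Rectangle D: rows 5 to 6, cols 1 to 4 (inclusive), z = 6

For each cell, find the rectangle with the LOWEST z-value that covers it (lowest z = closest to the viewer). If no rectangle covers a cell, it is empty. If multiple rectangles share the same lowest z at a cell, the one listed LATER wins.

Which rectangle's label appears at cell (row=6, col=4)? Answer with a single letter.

Check cell (6,4):
  A: rows 5-6 cols 3-11 z=5 -> covers; best now A (z=5)
  B: rows 4-5 cols 9-10 -> outside (row miss)
  C: rows 5-6 cols 3-5 z=3 -> covers; best now C (z=3)
  D: rows 5-6 cols 1-4 z=6 -> covers; best now C (z=3)
Winner: C at z=3

Answer: C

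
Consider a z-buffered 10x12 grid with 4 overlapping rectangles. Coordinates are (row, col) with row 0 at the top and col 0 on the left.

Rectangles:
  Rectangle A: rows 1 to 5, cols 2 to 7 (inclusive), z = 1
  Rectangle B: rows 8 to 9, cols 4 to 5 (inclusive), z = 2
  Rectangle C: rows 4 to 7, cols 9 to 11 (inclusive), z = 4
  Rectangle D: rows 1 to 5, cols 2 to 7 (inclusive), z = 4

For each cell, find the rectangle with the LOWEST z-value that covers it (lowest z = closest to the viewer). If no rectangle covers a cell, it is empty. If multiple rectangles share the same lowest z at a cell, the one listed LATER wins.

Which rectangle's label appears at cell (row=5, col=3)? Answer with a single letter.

Answer: A

Derivation:
Check cell (5,3):
  A: rows 1-5 cols 2-7 z=1 -> covers; best now A (z=1)
  B: rows 8-9 cols 4-5 -> outside (row miss)
  C: rows 4-7 cols 9-11 -> outside (col miss)
  D: rows 1-5 cols 2-7 z=4 -> covers; best now A (z=1)
Winner: A at z=1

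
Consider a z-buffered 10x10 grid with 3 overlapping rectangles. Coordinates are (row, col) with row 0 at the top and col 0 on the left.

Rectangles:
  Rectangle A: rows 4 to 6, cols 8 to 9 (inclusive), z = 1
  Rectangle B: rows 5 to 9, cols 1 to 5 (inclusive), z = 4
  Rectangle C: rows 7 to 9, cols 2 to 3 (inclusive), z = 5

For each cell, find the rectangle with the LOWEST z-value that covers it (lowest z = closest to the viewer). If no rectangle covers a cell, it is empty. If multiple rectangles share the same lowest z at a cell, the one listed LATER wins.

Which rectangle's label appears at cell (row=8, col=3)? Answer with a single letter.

Answer: B

Derivation:
Check cell (8,3):
  A: rows 4-6 cols 8-9 -> outside (row miss)
  B: rows 5-9 cols 1-5 z=4 -> covers; best now B (z=4)
  C: rows 7-9 cols 2-3 z=5 -> covers; best now B (z=4)
Winner: B at z=4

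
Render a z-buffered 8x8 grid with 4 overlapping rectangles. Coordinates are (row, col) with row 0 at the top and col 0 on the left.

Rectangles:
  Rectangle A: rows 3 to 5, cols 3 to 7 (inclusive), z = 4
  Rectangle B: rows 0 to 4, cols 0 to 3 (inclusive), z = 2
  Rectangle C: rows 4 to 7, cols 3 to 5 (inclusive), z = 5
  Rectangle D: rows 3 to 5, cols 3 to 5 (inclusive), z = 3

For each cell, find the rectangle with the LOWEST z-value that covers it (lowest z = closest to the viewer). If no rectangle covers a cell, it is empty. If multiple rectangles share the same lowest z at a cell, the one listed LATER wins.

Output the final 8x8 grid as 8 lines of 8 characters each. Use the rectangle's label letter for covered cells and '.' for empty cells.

BBBB....
BBBB....
BBBB....
BBBBDDAA
BBBBDDAA
...DDDAA
...CCC..
...CCC..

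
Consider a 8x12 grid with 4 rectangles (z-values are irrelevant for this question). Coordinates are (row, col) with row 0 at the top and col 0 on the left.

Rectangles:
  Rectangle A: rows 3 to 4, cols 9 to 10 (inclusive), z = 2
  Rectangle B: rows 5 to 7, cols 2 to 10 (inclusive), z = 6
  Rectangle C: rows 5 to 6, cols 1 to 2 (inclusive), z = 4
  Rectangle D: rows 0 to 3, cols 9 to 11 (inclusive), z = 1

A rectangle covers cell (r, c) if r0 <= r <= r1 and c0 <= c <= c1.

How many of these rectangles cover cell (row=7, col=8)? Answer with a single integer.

Answer: 1

Derivation:
Check cell (7,8):
  A: rows 3-4 cols 9-10 -> outside (row miss)
  B: rows 5-7 cols 2-10 -> covers
  C: rows 5-6 cols 1-2 -> outside (row miss)
  D: rows 0-3 cols 9-11 -> outside (row miss)
Count covering = 1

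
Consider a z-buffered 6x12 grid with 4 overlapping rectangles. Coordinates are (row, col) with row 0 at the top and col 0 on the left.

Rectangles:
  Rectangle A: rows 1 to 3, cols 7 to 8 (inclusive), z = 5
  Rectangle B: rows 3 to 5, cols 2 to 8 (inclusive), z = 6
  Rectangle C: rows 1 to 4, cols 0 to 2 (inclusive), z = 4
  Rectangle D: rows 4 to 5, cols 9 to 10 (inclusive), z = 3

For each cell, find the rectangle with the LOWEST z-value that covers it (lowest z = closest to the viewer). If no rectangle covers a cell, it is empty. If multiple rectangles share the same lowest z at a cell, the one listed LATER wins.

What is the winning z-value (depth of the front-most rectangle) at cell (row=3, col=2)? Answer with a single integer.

Check cell (3,2):
  A: rows 1-3 cols 7-8 -> outside (col miss)
  B: rows 3-5 cols 2-8 z=6 -> covers; best now B (z=6)
  C: rows 1-4 cols 0-2 z=4 -> covers; best now C (z=4)
  D: rows 4-5 cols 9-10 -> outside (row miss)
Winner: C at z=4

Answer: 4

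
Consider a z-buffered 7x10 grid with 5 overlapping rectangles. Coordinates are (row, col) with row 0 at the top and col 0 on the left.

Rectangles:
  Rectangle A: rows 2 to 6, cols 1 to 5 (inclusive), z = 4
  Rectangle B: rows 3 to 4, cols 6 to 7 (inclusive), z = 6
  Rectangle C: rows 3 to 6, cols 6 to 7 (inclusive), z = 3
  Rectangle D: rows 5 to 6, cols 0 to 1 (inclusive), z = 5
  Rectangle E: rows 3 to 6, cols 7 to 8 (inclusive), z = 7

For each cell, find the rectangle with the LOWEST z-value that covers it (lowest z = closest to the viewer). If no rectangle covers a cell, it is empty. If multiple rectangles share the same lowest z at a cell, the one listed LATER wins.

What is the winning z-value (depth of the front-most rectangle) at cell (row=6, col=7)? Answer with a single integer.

Answer: 3

Derivation:
Check cell (6,7):
  A: rows 2-6 cols 1-5 -> outside (col miss)
  B: rows 3-4 cols 6-7 -> outside (row miss)
  C: rows 3-6 cols 6-7 z=3 -> covers; best now C (z=3)
  D: rows 5-6 cols 0-1 -> outside (col miss)
  E: rows 3-6 cols 7-8 z=7 -> covers; best now C (z=3)
Winner: C at z=3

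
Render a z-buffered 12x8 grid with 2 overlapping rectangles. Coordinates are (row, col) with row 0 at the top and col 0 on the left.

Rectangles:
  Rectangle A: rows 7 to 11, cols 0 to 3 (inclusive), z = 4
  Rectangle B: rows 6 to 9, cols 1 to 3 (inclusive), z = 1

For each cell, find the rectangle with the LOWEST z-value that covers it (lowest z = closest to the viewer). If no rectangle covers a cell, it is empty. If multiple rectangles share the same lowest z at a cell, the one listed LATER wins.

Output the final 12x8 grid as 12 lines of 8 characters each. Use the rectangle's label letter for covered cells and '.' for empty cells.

........
........
........
........
........
........
.BBB....
ABBB....
ABBB....
ABBB....
AAAA....
AAAA....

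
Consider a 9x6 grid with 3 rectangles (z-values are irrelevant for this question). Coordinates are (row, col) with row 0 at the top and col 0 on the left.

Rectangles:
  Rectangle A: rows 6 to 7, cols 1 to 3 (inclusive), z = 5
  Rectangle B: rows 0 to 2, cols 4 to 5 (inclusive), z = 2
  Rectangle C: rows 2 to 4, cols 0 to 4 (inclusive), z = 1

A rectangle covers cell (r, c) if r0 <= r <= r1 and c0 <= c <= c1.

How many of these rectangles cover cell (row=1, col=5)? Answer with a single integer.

Check cell (1,5):
  A: rows 6-7 cols 1-3 -> outside (row miss)
  B: rows 0-2 cols 4-5 -> covers
  C: rows 2-4 cols 0-4 -> outside (row miss)
Count covering = 1

Answer: 1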